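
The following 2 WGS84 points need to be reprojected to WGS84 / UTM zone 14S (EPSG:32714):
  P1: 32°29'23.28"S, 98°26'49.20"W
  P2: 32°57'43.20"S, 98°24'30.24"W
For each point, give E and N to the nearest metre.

UTM zone 14S: λ₀ = -99°, k₀ = 0.9996.
P1 (-32.4898°, -98.4470°) → (551954.567, 6405136.889) m.
P2 (-32.9620°, -98.4084°) → (555288.889, 6352770.421) m.

P1: E 551955 m, N 6405137 m; P2: E 555289 m, N 6352770 m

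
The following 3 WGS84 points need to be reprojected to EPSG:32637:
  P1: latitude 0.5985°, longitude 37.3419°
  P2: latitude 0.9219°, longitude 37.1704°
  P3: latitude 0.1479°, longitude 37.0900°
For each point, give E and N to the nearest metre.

P1: E 315479 m, N 66180 m; P2: E 296403 m, N 101950 m; P3: E 287426 m, N 16357 m

UTM zone 37N: λ₀ = 39°, k₀ = 0.9996.
P1 (0.5985°, 37.3419°) → (315479.057, 66180.152) m.
P2 (0.9219°, 37.1704°) → (296402.686, 101950.053) m.
P3 (0.1479°, 37.0900°) → (287425.884, 16356.543) m.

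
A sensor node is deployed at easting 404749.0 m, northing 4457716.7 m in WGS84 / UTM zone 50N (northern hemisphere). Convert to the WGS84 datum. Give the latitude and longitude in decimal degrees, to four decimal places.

Zone 50N: λ₀ = 117°, k₀ = 0.9996, false easting 500000 m.
Meridian distance M = (N − FN)/k₀ = 4459500.5 m.
Inverse transverse Mercator on WGS84 gives φ = 40.26450041°, λ = 115.87979987°.

lat 40.2645°, lon 115.8798°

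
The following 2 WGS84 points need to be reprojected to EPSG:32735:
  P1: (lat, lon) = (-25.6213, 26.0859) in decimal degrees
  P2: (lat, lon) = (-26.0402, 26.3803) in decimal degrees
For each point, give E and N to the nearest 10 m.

UTM zone 35S: λ₀ = 27°, k₀ = 0.9996.
P1 (-25.6213°, 26.0859°) → (408225.236, 7165937.109) m.
P2 (-26.0402°, 26.3803°) → (438002.244, 7119717.062) m.

P1: E 408230 m, N 7165940 m; P2: E 438000 m, N 7119720 m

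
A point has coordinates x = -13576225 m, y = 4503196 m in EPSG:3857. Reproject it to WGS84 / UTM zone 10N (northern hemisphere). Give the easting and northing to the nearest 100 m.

Web Mercator inverse (R = 6378137 m) → φ = 37.45840066°, λ = -121.95730418°.
UTM 10N forward: E = 592216.403 m, N = 4146236.577 m.

E 592200 m, N 4146200 m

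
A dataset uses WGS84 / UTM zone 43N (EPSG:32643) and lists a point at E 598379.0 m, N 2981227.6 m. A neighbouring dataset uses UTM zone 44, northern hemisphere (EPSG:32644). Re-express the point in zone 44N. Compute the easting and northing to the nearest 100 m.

E 2400 m, N 2990700 m

UTM 43N → geographic: φ = 26.94950027°, λ = 75.99110029°.
UTM 44N (λ₀ = 81°) forward: E = 2443.377 m, N = 2990715.023 m.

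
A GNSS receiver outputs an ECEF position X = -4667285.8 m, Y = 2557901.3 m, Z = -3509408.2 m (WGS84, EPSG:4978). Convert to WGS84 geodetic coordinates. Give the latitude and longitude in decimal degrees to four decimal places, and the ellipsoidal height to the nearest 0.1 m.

λ = atan2(Y, X) = 151.27509980°; p = √(X²+Y²) = 5322256.6 m.
Bowring's method on WGS84 (a = 6378137 m, b = 6356752.314 m) gives φ = -33.57719952°, h = 3502.222 m.

lat -33.5772°, lon 151.2751°, h 3502.2 m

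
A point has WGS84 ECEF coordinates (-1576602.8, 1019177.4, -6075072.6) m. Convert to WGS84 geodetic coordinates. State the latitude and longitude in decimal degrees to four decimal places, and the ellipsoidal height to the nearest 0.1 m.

lat -72.9359°, lon 147.1198°, h -77.7 m

λ = atan2(Y, X) = 147.11980020°; p = √(X²+Y²) = 1877338.3 m.
Bowring's method on WGS84 (a = 6378137 m, b = 6356752.314 m) gives φ = -72.93589947°, h = -77.704 m.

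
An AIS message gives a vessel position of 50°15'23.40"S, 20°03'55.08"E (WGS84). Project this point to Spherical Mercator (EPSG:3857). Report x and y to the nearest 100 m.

x 2233700 m, y -6490800 m

Web Mercator is spherical with R = a = 6378137 m.
x = R·λ = 6378137 × 0.350205550 = 2233658.979 m.
y = R·ln tan(π/4 + φ/2) = 6378137 × -1.017666474 = -6490816.193 m.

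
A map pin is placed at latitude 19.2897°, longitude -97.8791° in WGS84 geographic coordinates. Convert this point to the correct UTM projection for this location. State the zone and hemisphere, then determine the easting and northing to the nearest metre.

Longitude -97.8791° lies in the 6° band [-102°, -96°), giving zone 14; latitude is north of the equator, so 14N.
Zone 14 central meridian λ₀ = 6×14 − 183 = -99°; Δλ = +1.1209°.
Transverse Mercator on WGS84 with k₀ = 0.9996 gives E = 617774.853 m, N = 2133263.225 m.

Zone 14N: E 617775 m, N 2133263 m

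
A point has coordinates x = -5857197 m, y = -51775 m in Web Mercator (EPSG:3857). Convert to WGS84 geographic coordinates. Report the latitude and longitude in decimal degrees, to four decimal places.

R = 6378137 m. λ = x/R = -52.61609587°.
φ = 2·arctan(exp(y/R)) − 90° = 2·arctan(0.99192) − 90° = -0.46509763°.

lat -0.4651°, lon -52.6161°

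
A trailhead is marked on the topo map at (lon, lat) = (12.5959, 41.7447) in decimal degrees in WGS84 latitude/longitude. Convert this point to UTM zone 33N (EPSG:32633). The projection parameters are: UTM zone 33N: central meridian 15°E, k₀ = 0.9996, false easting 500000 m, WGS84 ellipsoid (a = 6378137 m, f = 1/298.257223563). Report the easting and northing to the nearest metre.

E 300098 m, N 4624224 m

Zone 33 central meridian λ₀ = 6×33 − 183 = 15°; Δλ = -2.4041°.
Transverse Mercator on WGS84 with k₀ = 0.9996 gives E = 300097.544 m, N = 4624224.414 m.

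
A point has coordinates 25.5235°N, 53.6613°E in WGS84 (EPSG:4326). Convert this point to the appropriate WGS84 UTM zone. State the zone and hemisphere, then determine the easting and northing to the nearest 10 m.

Zone 39N: E 767460 m, N 2825590 m

Longitude 53.6613° lies in the 6° band [48°, 54°), giving zone 39; latitude is north of the equator, so 39N.
Zone 39 central meridian λ₀ = 6×39 − 183 = 51°; Δλ = +2.6613°.
Transverse Mercator on WGS84 with k₀ = 0.9996 gives E = 767462.846 m, N = 2825593.958 m.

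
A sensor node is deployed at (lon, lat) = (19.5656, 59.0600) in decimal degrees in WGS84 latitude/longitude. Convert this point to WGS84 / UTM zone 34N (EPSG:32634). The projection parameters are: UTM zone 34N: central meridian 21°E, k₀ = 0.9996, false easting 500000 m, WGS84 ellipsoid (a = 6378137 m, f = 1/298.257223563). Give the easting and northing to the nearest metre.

E 417738 m, N 6547616 m

Zone 34 central meridian λ₀ = 6×34 − 183 = 21°; Δλ = -1.4344°.
Transverse Mercator on WGS84 with k₀ = 0.9996 gives E = 417737.870 m, N = 6547616.348 m.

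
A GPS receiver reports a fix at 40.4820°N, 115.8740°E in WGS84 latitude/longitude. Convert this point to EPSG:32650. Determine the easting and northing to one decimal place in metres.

Zone 50 central meridian λ₀ = 6×50 − 183 = 117°; Δλ = -1.1260°.
Transverse Mercator on WGS84 with k₀ = 0.9996 gives E = 404563.203 m, N = 4481865.597 m.

E 404563.2 m, N 4481865.6 m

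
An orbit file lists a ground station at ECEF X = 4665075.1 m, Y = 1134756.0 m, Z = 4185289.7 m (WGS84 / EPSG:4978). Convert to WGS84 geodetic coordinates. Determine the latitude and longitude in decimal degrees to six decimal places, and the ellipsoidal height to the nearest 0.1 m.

λ = atan2(Y, X) = 13.67139993°; p = √(X²+Y²) = 4801103.7 m.
Bowring's method on WGS84 (a = 6378137 m, b = 6356752.314 m) gives φ = 41.27049985°, h = 365.437 m.

lat 41.270500°, lon 13.671400°, h 365.4 m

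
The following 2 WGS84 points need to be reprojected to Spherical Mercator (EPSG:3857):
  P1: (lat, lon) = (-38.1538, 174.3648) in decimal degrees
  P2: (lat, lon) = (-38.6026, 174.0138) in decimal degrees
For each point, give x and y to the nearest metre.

P1: x 19410201 m, y -4601175 m; P2: x 19371128 m, y -4664906 m

Web Mercator: x = R·λ, y = R·ln tan(π/4+φ/2), R = 6378137 m.
P1 (-38.1538°, 174.3648°) → (19410200.748, -4601175.436) m.
P2 (-38.6026°, 174.0138°) → (19371127.607, -4664906.244) m.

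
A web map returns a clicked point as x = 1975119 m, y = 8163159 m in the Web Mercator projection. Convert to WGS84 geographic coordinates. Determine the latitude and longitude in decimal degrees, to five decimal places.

R = 6378137 m. λ = x/R = 17.74279586°.
φ = 2·arctan(exp(y/R)) − 90° = 2·arctan(3.59616) − 90° = 58.92020001°.

lat 58.92020°, lon 17.74280°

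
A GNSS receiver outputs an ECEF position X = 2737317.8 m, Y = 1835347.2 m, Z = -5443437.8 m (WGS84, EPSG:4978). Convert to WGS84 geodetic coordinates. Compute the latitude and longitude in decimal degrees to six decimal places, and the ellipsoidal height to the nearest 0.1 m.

λ = atan2(Y, X) = 33.84150070°; p = √(X²+Y²) = 3295665.0 m.
Bowring's method on WGS84 (a = 6378137 m, b = 6356752.314 m) gives φ = -58.97790021°, h = 898.430 m.

lat -58.977900°, lon 33.841501°, h 898.4 m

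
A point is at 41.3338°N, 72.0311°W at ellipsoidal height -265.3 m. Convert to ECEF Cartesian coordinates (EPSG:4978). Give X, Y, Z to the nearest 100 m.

WGS84: a = 6378137 m, e² = 0.006694380; N(φ) = a/√(1−e²sin²φ) = 6387469.534 m.
X = (N+h)·cosφ·cosλ = 1479566.286 m; Y = (N+h)·cosφ·sinλ = -4562061.097 m; Z = (N(1−e²)+h)·sinφ = 4190154.723 m.

X 1479600 m, Y -4562100 m, Z 4190200 m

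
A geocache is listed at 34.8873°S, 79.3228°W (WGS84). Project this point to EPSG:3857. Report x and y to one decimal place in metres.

Web Mercator is spherical with R = a = 6378137 m.
x = R·λ = 6378137 × -1.384444032 = -8830173.704 m.
y = R·ln tan(π/4 + φ/2) = 6378137 × -0.650436984 = -4148576.192 m.

x -8830173.7 m, y -4148576.2 m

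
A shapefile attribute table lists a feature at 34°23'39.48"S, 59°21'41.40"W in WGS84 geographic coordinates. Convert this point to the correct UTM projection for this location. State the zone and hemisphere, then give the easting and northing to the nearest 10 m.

Zone 21S: E 282910 m, N 6191600 m

Longitude -59.3615° lies in the 6° band [-60°, -54°), giving zone 21; latitude is south of the equator, so 21S.
Zone 21 central meridian λ₀ = 6×21 − 183 = -57°; Δλ = -2.3615°.
Transverse Mercator on WGS84 with k₀ = 0.9996 gives E = 282910.965 m, N = 6191595.398 m.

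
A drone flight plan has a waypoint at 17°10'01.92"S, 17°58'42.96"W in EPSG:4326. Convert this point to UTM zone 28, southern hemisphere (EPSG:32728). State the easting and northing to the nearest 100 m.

E 183100 m, N 8099500 m

Zone 28 central meridian λ₀ = 6×28 − 183 = -15°; Δλ = -2.9786°.
Transverse Mercator on WGS84 with k₀ = 0.9996 gives E = 183111.978 m, N = 8099515.522 m.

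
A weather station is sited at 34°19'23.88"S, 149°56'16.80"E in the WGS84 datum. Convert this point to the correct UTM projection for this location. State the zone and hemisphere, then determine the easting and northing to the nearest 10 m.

Zone 55S: E 770330 m, N 6198090 m

Longitude 149.9380° lies in the 6° band [144°, 150°), giving zone 55; latitude is south of the equator, so 55S.
Zone 55 central meridian λ₀ = 6×55 − 183 = 147°; Δλ = +2.9380°.
Transverse Mercator on WGS84 with k₀ = 0.9996 gives E = 770329.208 m, N = 6198086.077 m.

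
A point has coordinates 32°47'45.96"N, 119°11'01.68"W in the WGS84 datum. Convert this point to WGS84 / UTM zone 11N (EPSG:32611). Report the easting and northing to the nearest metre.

Zone 11 central meridian λ₀ = 6×11 − 183 = -117°; Δλ = -2.1838°.
Transverse Mercator on WGS84 with k₀ = 0.9996 gives E = 295509.941 m, N = 3630794.387 m.

E 295510 m, N 3630794 m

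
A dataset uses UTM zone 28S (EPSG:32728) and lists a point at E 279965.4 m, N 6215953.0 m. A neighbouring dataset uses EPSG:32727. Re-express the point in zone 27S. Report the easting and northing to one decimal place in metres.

UTM 28S → geographic: φ = -34.17420018°, λ = -17.38729987°.
UTM 27S (λ₀ = -21°) forward: E = 833024.484 m, N = 6212626.597 m.

E 833024.5 m, N 6212626.6 m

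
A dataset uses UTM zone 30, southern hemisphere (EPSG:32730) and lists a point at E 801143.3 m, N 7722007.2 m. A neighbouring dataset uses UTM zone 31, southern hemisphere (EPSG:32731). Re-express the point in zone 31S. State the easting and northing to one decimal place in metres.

UTM 30S → geographic: φ = -20.57690040°, λ = -0.11140030°.
UTM 31S (λ₀ = 3°) forward: E = 175612.517 m, N = 7721579.048 m.

E 175612.5 m, N 7721579.0 m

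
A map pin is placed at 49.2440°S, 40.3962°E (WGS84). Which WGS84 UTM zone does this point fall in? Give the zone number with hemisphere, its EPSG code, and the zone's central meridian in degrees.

UTM zone = ⌊(λ + 180)/6⌋ + 1; 40.3962° ∈ [36°, 42°) → zone 37.
Hemisphere: S (φ < 0).
Central meridian λ₀ = 6×37 − 183 = 39°.
EPSG code: 32737.

Zone 37S (EPSG:32737), central meridian 39°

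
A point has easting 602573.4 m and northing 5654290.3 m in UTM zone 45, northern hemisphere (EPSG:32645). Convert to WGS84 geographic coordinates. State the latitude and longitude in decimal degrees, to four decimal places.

lat 51.0310°, lon 88.4628°

Zone 45N: λ₀ = 87°, k₀ = 0.9996, false easting 500000 m.
Meridian distance M = (N − FN)/k₀ = 5656552.9 m.
Inverse transverse Mercator on WGS84 gives φ = 51.03099962°, λ = 88.46280060°.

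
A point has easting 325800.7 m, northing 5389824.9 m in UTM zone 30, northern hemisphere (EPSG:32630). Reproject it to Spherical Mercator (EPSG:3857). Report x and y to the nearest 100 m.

x -597200 m, y 6213500 m

Unproject from UTM 30N (λ₀ = -3°) → φ = 48.63719981°, λ = -5.36460033°.
Web Mercator (R = 6378137 m): x = -597184.577 m, y = 6213524.508 m.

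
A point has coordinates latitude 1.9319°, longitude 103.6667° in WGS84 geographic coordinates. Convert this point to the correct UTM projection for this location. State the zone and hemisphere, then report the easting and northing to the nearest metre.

Zone 48N: E 351707 m, N 213592 m

Longitude 103.6667° lies in the 6° band [102°, 108°), giving zone 48; latitude is north of the equator, so 48N.
Zone 48 central meridian λ₀ = 6×48 − 183 = 105°; Δλ = -1.3333°.
Transverse Mercator on WGS84 with k₀ = 0.9996 gives E = 351707.413 m, N = 213591.983 m.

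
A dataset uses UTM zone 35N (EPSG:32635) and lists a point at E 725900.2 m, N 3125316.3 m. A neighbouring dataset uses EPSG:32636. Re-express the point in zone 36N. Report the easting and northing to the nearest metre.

UTM 35N → geographic: φ = 28.23440004°, λ = 29.30219971°.
UTM 36N (λ₀ = 33°) forward: E = 137072.582 m, N = 3128713.926 m.

E 137073 m, N 3128714 m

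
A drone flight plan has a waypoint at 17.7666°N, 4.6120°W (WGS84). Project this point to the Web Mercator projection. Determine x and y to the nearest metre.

Web Mercator is spherical with R = a = 6378137 m.
x = R·λ = 6378137 × -0.080494585 = -513405.492 m.
y = R·ln tan(π/4 + φ/2) = 6378137 × 0.315177845 = 2010247.474 m.

x -513405 m, y 2010247 m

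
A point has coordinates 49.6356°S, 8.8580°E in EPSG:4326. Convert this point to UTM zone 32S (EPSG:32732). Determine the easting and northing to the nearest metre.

E 489747 m, N 4501874 m

Zone 32 central meridian λ₀ = 6×32 − 183 = 9°; Δλ = -0.1420°.
Transverse Mercator on WGS84 with k₀ = 0.9996 gives E = 489746.565 m, N = 4501873.994 m.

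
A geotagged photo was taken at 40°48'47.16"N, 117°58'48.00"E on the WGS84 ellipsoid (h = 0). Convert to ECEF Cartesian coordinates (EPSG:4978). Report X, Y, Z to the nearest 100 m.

WGS84: a = 6378137 m, e² = 0.006694380; N(φ) = a/√(1−e²sin²φ) = 6387276.503 m.
X = (N+h)·cosφ·cosλ = -2268021.084 m; Y = (N+h)·cosφ·sinλ = 4269121.633 m; Z = (N(1−e²)+h)·sinφ = 4146736.541 m.

X -2268000 m, Y 4269100 m, Z 4146700 m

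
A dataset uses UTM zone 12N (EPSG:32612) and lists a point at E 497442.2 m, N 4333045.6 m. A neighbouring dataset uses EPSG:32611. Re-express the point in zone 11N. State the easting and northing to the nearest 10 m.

UTM 12N → geographic: φ = 39.14660032°, λ = -111.02959979°.
UTM 11N (λ₀ = -117°) forward: E = 1016109.397 m, N = 4350055.267 m.

E 1016110 m, N 4350060 m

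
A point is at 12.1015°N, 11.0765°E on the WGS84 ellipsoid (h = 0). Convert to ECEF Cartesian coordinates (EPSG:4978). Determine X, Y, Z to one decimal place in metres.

X 6121126.5 m, Y 1198310.2 m, Z 1328383.3 m

WGS84: a = 6378137 m, e² = 0.006694380; N(φ) = a/√(1−e²sin²φ) = 6379075.503 m.
X = (N+h)·cosφ·cosλ = 6121126.483 m; Y = (N+h)·cosφ·sinλ = 1198310.2496 m; Z = (N(1−e²)+h)·sinφ = 1328383.298 m.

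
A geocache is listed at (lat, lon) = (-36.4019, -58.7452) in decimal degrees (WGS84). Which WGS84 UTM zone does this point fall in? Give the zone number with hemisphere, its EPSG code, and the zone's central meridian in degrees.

UTM zone = ⌊(λ + 180)/6⌋ + 1; -58.7452° ∈ [-60°, -54°) → zone 21.
Hemisphere: S (φ < 0).
Central meridian λ₀ = 6×21 − 183 = -57°.
EPSG code: 32721.

Zone 21S (EPSG:32721), central meridian -57°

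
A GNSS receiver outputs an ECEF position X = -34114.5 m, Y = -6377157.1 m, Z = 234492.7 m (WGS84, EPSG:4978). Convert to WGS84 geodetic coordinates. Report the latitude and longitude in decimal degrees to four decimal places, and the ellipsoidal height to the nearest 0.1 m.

λ = atan2(Y, X) = -90.30649993°; p = √(X²+Y²) = 6377248.3 m.
Bowring's method on WGS84 (a = 6378137 m, b = 6356752.314 m) gives φ = 2.12000018°, h = 3450.082 m.

lat 2.1200°, lon -90.3065°, h 3450.1 m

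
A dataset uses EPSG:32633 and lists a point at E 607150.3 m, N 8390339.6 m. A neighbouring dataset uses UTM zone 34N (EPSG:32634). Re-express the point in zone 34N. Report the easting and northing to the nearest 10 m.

UTM 33N → geographic: φ = 75.56680025°, λ = 18.85370157°.
UTM 34N (λ₀ = 21°) forward: E = 440296.015 m, N = 8387931.500 m.

E 440300 m, N 8387930 m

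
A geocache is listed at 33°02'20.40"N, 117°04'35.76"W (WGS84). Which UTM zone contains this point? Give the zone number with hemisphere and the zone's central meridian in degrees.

UTM zone = ⌊(λ + 180)/6⌋ + 1; -117.0766° ∈ [-120°, -114°) → zone 11.
Hemisphere: N (φ ≥ 0).
Central meridian λ₀ = 6×11 − 183 = -117°.

Zone 11N, central meridian -117°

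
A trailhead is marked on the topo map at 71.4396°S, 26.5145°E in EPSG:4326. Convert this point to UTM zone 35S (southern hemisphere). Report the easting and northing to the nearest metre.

E 482752 m, N 2073504 m

Zone 35 central meridian λ₀ = 6×35 − 183 = 27°; Δλ = -0.4855°.
Transverse Mercator on WGS84 with k₀ = 0.9996 gives E = 482752.140 m, N = 2073504.307 m.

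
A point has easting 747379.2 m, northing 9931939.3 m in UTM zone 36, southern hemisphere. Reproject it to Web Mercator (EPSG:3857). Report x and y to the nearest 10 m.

x 3920970 m, y -68500 m

Unproject from UTM 36S (λ₀ = 33°) → φ = -0.61529989°, λ = 35.22270041°.
Web Mercator (R = 6378137 m): x = 3920973.075 m, y = -68496.187 m.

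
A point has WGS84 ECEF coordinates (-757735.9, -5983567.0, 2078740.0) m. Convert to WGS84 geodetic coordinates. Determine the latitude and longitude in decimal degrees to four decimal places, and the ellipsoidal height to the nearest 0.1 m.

λ = atan2(Y, X) = -97.21730006°; p = √(X²+Y²) = 6031354.6 m.
Bowring's method on WGS84 (a = 6378137 m, b = 6356752.314 m) gives φ = 19.13560001°, h = 3673.346 m.

lat 19.1356°, lon -97.2173°, h 3673.3 m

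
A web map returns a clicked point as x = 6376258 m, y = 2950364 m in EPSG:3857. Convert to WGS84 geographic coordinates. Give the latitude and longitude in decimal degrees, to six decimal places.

lat 25.606003°, lon 57.278900°

R = 6378137 m. λ = x/R = 57.27890017°.
φ = 2·arctan(exp(y/R)) − 90° = 2·arctan(1.58816) − 90° = 25.60600304°.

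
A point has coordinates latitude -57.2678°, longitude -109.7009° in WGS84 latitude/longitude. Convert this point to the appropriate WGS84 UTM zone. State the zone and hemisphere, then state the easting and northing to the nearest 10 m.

Longitude -109.7009° lies in the 6° band [-114°, -108°), giving zone 12; latitude is south of the equator, so 12S.
Zone 12 central meridian λ₀ = 6×12 − 183 = -111°; Δλ = +1.2991°.
Transverse Mercator on WGS84 with k₀ = 0.9996 gives E = 578347.050 m, N = 3652055.978 m.

Zone 12S: E 578350 m, N 3652060 m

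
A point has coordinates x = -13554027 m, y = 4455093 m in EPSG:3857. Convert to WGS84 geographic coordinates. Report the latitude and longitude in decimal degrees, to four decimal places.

R = 6378137 m. λ = x/R = -121.75789615°.
φ = 2·arctan(exp(y/R)) − 90° = 2·arctan(2.01072) − 90° = 37.11460279°.

lat 37.1146°, lon -121.7579°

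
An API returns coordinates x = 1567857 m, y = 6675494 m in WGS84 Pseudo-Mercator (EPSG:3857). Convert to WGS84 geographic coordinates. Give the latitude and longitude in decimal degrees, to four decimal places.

R = 6378137 m. λ = x/R = 14.08429906°.
φ = 2·arctan(exp(y/R)) − 90° = 2·arctan(2.84801) − 90° = 51.30539842°.

lat 51.3054°, lon 14.0843°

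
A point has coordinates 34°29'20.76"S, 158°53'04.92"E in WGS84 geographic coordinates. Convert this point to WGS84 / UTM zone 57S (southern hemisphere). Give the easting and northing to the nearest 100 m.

Zone 57 central meridian λ₀ = 6×57 − 183 = 159°; Δλ = -0.1153°.
Transverse Mercator on WGS84 with k₀ = 0.9996 gives E = 489413.706 m, N = 6183605.388 m.

E 489400 m, N 6183600 m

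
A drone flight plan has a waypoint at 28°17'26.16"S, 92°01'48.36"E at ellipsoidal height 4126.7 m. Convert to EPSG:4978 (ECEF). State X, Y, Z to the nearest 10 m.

X -199230 m, Y 5620630 m, Z -3006860 m

WGS84: a = 6378137 m, e² = 0.006694380; N(φ) = a/√(1−e²sin²φ) = 6382937.848 m.
X = (N+h)·cosφ·cosλ = -199233.230 m; Y = (N+h)·cosφ·sinλ = 5620632.418 m; Z = (N(1−e²)+h)·sinφ = -3006857.801 m.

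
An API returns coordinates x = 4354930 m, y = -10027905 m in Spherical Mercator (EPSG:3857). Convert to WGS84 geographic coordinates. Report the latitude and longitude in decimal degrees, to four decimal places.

R = 6378137 m. λ = x/R = 39.12100180°.
φ = 2·arctan(exp(y/R)) − 90° = 2·arctan(0.20758) − 90° = -66.54599993°.

lat -66.5460°, lon 39.1210°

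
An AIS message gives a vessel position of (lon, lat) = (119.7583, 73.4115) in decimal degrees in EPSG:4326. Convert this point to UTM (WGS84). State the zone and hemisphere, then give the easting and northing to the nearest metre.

Zone 50N: E 587869 m, N 8148412 m

Longitude 119.7583° lies in the 6° band [114°, 120°), giving zone 50; latitude is north of the equator, so 50N.
Zone 50 central meridian λ₀ = 6×50 − 183 = 117°; Δλ = +2.7583°.
Transverse Mercator on WGS84 with k₀ = 0.9996 gives E = 587869.444 m, N = 8148412.243 m.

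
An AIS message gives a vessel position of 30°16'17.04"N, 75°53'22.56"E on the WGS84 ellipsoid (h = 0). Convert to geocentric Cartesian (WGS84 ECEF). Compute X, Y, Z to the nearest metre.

WGS84: a = 6378137 m, e² = 0.006694380; N(φ) = a/√(1−e²sin²φ) = 6383568.956 m.
X = (N+h)·cosφ·cosλ = 1344057.133 m; Y = (N+h)·cosφ·sinλ = 5346807.962 m; Z = (N(1−e²)+h)·sinφ = 3196393.228 m.

X 1344057 m, Y 5346808 m, Z 3196393 m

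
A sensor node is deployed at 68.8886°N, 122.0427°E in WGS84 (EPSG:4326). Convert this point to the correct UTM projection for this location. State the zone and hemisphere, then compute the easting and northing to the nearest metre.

Longitude 122.0427° lies in the 6° band [120°, 126°), giving zone 51; latitude is north of the equator, so 51N.
Zone 51 central meridian λ₀ = 6×51 − 183 = 123°; Δλ = -0.9573°.
Transverse Mercator on WGS84 with k₀ = 0.9996 gives E = 461521.170 m, N = 7642240.507 m.

Zone 51N: E 461521 m, N 7642241 m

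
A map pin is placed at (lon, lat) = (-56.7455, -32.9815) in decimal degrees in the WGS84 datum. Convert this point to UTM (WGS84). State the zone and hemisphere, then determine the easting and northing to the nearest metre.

Longitude -56.7455° lies in the 6° band [-60°, -54°), giving zone 21; latitude is south of the equator, so 21S.
Zone 21 central meridian λ₀ = 6×21 − 183 = -57°; Δλ = +0.2545°.
Transverse Mercator on WGS84 with k₀ = 0.9996 gives E = 523779.322 m, N = 6350735.215 m.

Zone 21S: E 523779 m, N 6350735 m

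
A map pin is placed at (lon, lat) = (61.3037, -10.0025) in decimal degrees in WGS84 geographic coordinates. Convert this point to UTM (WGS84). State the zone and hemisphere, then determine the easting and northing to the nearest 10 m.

Longitude 61.3037° lies in the 6° band [60°, 66°), giving zone 41; latitude is south of the equator, so 41S.
Zone 41 central meridian λ₀ = 6×41 − 183 = 63°; Δλ = -1.6963°.
Transverse Mercator on WGS84 with k₀ = 0.9996 gives E = 314068.864 m, N = 8893832.938 m.

Zone 41S: E 314070 m, N 8893830 m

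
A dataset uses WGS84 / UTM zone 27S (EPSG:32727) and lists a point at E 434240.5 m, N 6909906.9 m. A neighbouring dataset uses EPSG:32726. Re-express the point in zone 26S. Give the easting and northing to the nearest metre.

UTM 27S → geographic: φ = -27.93420006°, λ = -21.66840006°.
UTM 26S (λ₀ = -27°) forward: E = 1024962.296 m, N = 6898623.130 m.

E 1024962 m, N 6898623 m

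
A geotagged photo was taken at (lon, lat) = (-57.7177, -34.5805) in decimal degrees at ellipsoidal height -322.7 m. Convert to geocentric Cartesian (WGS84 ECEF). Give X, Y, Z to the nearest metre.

X 2807565 m, Y -4444168 m, Z -3599465 m

WGS84: a = 6378137 m, e² = 0.006694380; N(φ) = a/√(1−e²sin²φ) = 6385025.209 m.
X = (N+h)·cosφ·cosλ = 2807564.937 m; Y = (N+h)·cosφ·sinλ = -4444167.616 m; Z = (N(1−e²)+h)·sinφ = -3599464.713 m.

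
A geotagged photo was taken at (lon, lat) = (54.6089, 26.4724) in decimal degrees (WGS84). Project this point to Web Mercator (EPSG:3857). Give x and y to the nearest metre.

x 6079035 m, y 3057708 m

Web Mercator is spherical with R = a = 6378137 m.
x = R·λ = 6378137 × 0.953105106 = 6079034.941 m.
y = R·ln tan(π/4 + φ/2) = 6378137 × 0.479404618 = 3057708.330 m.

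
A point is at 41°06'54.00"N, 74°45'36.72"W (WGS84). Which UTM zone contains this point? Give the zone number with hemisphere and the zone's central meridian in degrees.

UTM zone = ⌊(λ + 180)/6⌋ + 1; -74.7602° ∈ [-78°, -72°) → zone 18.
Hemisphere: N (φ ≥ 0).
Central meridian λ₀ = 6×18 − 183 = -75°.

Zone 18N, central meridian -75°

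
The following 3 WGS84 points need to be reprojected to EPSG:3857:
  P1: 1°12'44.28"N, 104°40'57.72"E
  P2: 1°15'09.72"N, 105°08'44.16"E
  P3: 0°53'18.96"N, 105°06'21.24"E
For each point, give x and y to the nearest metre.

P1: x 11653225 m, y 134963 m; P2: x 11704755 m, y 139461 m; P3: x 11700335 m, y 98922 m

Web Mercator: x = R·λ, y = R·ln tan(π/4+φ/2), R = 6378137 m.
P1 (1.2123°, 104.6827°) → (11653224.859, 134962.689) m.
P2 (1.2527°, 105.1456°) → (11704754.651, 139461.037) m.
P3 (0.8886°, 105.1059°) → (11700335.267, 98922.465) m.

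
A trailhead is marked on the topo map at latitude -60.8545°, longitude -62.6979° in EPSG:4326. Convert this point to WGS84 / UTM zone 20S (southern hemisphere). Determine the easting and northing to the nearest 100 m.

Zone 20 central meridian λ₀ = 6×20 − 183 = -63°; Δλ = +0.3021°.
Transverse Mercator on WGS84 with k₀ = 0.9996 gives E = 516413.974 m, N = 3253381.130 m.

E 516400 m, N 3253400 m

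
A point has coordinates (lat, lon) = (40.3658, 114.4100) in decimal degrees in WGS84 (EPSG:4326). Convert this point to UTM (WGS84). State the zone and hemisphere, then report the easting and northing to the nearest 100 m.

Longitude 114.4100° lies in the 6° band [114°, 120°), giving zone 50; latitude is north of the equator, so 50N.
Zone 50 central meridian λ₀ = 6×50 − 183 = 117°; Δλ = -2.5900°.
Transverse Mercator on WGS84 with k₀ = 0.9996 gives E = 280090.388 m, N = 4471579.076 m.

Zone 50N: E 280100 m, N 4471600 m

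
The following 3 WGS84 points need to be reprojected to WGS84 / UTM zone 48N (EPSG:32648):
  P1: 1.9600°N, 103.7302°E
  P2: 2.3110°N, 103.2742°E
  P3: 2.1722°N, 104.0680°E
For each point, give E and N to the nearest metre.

UTM zone 48N: λ₀ = 105°, k₀ = 0.9996.
P1 (1.9600°, 103.7302°) → (358773.553, 216693.269) m.
P2 (2.3110°, 103.2742°) → (308087.693, 255552.901) m.
P3 (2.1722°, 104.0680°) → (396361.170, 240126.472) m.

P1: E 358774 m, N 216693 m; P2: E 308088 m, N 255553 m; P3: E 396361 m, N 240126 m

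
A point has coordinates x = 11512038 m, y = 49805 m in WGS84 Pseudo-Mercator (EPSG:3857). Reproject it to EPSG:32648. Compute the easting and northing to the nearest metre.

E 323545 m, N 49470 m

Web Mercator inverse (R = 6378137 m) → φ = 0.44740138°, λ = 103.41439687°.
UTM 48N forward: E = 323544.740 m, N = 49470.374 m.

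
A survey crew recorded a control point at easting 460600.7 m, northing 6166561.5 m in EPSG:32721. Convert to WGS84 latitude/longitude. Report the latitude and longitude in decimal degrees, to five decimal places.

Zone 21S: λ₀ = -57°, k₀ = 0.9996, false easting 500000 m, false northing 10000000 m.
Meridian distance M = (N − FN)/k₀ = -3834972.5 m.
Inverse transverse Mercator on WGS84 gives φ = -34.64209992°, λ = -57.42990043°.

lat -34.64210°, lon -57.42990°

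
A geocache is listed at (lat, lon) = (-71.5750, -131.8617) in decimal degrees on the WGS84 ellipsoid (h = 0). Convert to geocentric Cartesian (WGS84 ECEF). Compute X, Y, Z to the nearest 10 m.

WGS84: a = 6378137 m, e² = 0.006694380; N(φ) = a/√(1−e²sin²φ) = 6397440.457 m.
X = (N+h)·cosφ·cosλ = -1349347.375 m; Y = (N+h)·cosφ·sinλ = -1505896.122 m; Z = (N(1−e²)+h)·sinφ = -6028864.589 m.

X -1349350 m, Y -1505900 m, Z -6028860 m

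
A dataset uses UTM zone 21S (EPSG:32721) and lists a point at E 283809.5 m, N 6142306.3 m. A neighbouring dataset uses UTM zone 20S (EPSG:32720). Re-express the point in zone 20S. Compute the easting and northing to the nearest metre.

E 832492 m, N 6138824 m

UTM 21S → geographic: φ = -34.83860031°, λ = -59.36429948°.
UTM 20S (λ₀ = -63°) forward: E = 832491.897 m, N = 6138824.150 m.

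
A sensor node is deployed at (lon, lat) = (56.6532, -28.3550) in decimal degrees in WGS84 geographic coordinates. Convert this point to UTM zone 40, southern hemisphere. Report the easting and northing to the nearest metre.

Zone 40 central meridian λ₀ = 6×40 − 183 = 57°; Δλ = -0.3468°.
Transverse Mercator on WGS84 with k₀ = 0.9996 gives E = 466014.035 m, N = 6863422.592 m.

E 466014 m, N 6863423 m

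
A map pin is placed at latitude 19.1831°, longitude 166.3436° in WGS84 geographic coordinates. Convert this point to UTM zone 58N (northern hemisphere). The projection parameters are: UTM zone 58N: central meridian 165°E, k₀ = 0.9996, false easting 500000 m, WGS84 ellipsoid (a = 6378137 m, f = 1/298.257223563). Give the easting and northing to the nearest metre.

Zone 58 central meridian λ₀ = 6×58 − 183 = 165°; Δλ = +1.3436°.
Transverse Mercator on WGS84 with k₀ = 0.9996 gives E = 641268.582 m, N = 2121631.604 m.

E 641269 m, N 2121632 m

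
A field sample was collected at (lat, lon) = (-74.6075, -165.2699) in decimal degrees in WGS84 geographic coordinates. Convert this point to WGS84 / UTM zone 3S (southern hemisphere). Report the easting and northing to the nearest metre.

Zone 3 central meridian λ₀ = 6×3 − 183 = -165°; Δλ = -0.2699°.
Transverse Mercator on WGS84 with k₀ = 0.9996 gives E = 492003.420 m, N = 1720166.957 m.

E 492003 m, N 1720167 m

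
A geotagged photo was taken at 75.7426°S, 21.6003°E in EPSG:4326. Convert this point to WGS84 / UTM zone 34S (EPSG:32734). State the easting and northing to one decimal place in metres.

E 516502.7 m, N 1593452.1 m

Zone 34 central meridian λ₀ = 6×34 − 183 = 21°; Δλ = +0.6003°.
Transverse Mercator on WGS84 with k₀ = 0.9996 gives E = 516502.703 m, N = 1593452.070 m.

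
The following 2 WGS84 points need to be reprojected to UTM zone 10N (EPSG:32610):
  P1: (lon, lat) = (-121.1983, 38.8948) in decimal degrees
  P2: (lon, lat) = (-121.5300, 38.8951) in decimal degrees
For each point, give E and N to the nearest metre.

P1: E 656249 m, N 4306645 m; P2: E 627481 m, N 4306163 m

UTM zone 10N: λ₀ = -123°, k₀ = 0.9996.
P1 (38.8948°, -121.1983°) → (656248.629, 4306645.337) m.
P2 (38.8951°, -121.5300°) → (627480.609, 4306162.774) m.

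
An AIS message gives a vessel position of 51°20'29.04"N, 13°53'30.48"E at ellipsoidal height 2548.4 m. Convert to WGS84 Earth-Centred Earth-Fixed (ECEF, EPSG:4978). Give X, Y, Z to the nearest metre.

X 3877212 m, Y 958924 m, Z 4959349 m

WGS84: a = 6378137 m, e² = 0.006694380; N(φ) = a/√(1−e²sin²φ) = 6391195.014 m.
X = (N+h)·cosφ·cosλ = 3877212.453 m; Y = (N+h)·cosφ·sinλ = 958924.219 m; Z = (N(1−e²)+h)·sinφ = 4959348.930 m.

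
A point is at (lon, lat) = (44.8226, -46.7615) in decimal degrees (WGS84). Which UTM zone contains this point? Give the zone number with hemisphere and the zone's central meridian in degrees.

Zone 38S, central meridian 45°

UTM zone = ⌊(λ + 180)/6⌋ + 1; 44.8226° ∈ [42°, 48°) → zone 38.
Hemisphere: S (φ < 0).
Central meridian λ₀ = 6×38 − 183 = 45°.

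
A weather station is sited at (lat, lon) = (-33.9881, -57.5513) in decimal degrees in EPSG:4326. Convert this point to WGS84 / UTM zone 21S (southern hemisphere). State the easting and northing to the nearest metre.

Zone 21 central meridian λ₀ = 6×21 − 183 = -57°; Δλ = -0.5513°.
Transverse Mercator on WGS84 with k₀ = 0.9996 gives E = 449081.245 m, N = 6239026.524 m.

E 449081 m, N 6239027 m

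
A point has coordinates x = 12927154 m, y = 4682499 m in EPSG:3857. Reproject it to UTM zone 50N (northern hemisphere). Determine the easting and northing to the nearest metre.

E 424079 m, N 4286733 m

Web Mercator inverse (R = 6378137 m) → φ = 38.72599948°, λ = 116.12660018°.
UTM 50N forward: E = 424079.310 m, N = 4286733.187 m.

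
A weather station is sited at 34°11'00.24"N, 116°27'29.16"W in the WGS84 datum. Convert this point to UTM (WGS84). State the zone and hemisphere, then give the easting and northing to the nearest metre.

Zone 11N: E 549936 m, N 3782624 m

Longitude -116.4581° lies in the 6° band [-120°, -114°), giving zone 11; latitude is north of the equator, so 11N.
Zone 11 central meridian λ₀ = 6×11 − 183 = -117°; Δλ = +0.5419°.
Transverse Mercator on WGS84 with k₀ = 0.9996 gives E = 549935.762 m, N = 3782623.989 m.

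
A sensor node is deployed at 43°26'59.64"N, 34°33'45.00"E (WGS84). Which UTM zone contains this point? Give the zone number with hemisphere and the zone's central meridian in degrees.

Zone 36N, central meridian 33°

UTM zone = ⌊(λ + 180)/6⌋ + 1; 34.5625° ∈ [30°, 36°) → zone 36.
Hemisphere: N (φ ≥ 0).
Central meridian λ₀ = 6×36 − 183 = 33°.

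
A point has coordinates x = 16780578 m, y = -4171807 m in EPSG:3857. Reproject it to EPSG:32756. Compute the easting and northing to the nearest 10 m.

Web Mercator inverse (R = 6378137 m) → φ = -35.05830216°, λ = 150.74249694°.
UTM 56S forward: E = 294127.065 m, N = 6118161.022 m.

E 294130 m, N 6118160 m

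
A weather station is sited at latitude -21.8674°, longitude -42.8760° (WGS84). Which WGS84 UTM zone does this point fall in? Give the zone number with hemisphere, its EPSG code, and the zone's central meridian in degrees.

UTM zone = ⌊(λ + 180)/6⌋ + 1; -42.8760° ∈ [-48°, -42°) → zone 23.
Hemisphere: S (φ < 0).
Central meridian λ₀ = 6×23 − 183 = -45°.
EPSG code: 32723.

Zone 23S (EPSG:32723), central meridian -45°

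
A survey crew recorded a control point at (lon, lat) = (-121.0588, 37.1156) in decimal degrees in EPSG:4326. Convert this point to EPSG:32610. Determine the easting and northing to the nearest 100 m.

Zone 10 central meridian λ₀ = 6×10 − 183 = -123°; Δλ = +1.9412°.
Transverse Mercator on WGS84 with k₀ = 0.9996 gives E = 672467.566 m, N = 4109459.750 m.

E 672500 m, N 4109500 m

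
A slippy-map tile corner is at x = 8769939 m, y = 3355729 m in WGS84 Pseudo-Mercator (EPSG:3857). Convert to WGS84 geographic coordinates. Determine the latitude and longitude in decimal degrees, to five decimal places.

R = 6378137 m. λ = x/R = 78.78170244°.
φ = 2·arctan(exp(y/R)) − 90° = 2·arctan(1.69237) − 90° = 28.84339668°.

lat 28.84340°, lon 78.78170°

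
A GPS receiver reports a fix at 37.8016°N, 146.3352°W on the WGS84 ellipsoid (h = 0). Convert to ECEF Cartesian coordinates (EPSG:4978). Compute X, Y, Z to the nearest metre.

WGS84: a = 6378137 m, e² = 0.006694380; N(φ) = a/√(1−e²sin²φ) = 6386172.536 m.
X = (N+h)·cosφ·cosλ = -4199723.904 m; Y = (N+h)·cosφ·sinλ = -2797141.489 m; Z = (N(1−e²)+h)·sinφ = 3888067.486 m.

X -4199724 m, Y -2797141 m, Z 3888067 m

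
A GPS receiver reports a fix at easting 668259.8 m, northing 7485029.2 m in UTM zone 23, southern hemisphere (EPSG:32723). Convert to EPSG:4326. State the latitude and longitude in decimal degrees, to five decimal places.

Zone 23S: λ₀ = -45°, k₀ = 0.9996, false easting 500000 m, false northing 10000000 m.
Meridian distance M = (N − FN)/k₀ = -2515977.2 m.
Inverse transverse Mercator on WGS84 gives φ = -22.73369957°, λ = -43.36149965°.

lat -22.73370°, lon -43.36150°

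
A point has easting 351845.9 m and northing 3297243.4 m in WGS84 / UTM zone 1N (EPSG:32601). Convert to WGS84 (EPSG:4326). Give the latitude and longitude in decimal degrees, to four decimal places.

Zone 1N: λ₀ = -177°, k₀ = 0.9996, false easting 500000 m.
Meridian distance M = (N − FN)/k₀ = 3298562.8 m.
Inverse transverse Mercator on WGS84 gives φ = 29.79670000°, λ = -178.53290013°.

lat 29.7967°, lon -178.5329°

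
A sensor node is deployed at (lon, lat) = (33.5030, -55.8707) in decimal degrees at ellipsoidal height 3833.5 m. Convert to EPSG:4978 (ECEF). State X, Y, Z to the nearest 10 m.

X 2992650 m, Y 1981010 m, Z -5259550 m

WGS84: a = 6378137 m, e² = 0.006694380; N(φ) = a/√(1−e²sin²φ) = 6392815.934 m.
X = (N+h)·cosφ·cosλ = 2992645.224 m; Y = (N+h)·cosφ·sinλ = 1981014.013 m; Z = (N(1−e²)+h)·sinφ = -5259551.711 m.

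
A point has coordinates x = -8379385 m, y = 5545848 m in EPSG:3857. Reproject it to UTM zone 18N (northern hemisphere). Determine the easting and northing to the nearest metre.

E 478280 m, N 4929367 m

Web Mercator inverse (R = 6378137 m) → φ = 44.51730208°, λ = -75.27329617°.
UTM 18N forward: E = 478279.994 m, N = 4929367.374 m.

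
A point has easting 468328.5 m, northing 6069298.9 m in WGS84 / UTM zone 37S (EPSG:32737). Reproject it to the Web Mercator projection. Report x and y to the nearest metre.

x 4302576 m, y -4234691 m

Unproject from UTM 37S (λ₀ = 39°) → φ = -35.51939988°, λ = 38.65070050°.
Web Mercator (R = 6378137 m): x = 4302576.298 m, y = -4234691.459 m.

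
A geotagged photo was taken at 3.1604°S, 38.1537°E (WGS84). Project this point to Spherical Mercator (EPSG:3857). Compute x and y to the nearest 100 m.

Web Mercator is spherical with R = a = 6378137 m.
x = R·λ = 6378137 × 0.665907687 = 4247250.456 m.
y = R·ln tan(π/4 + φ/2) = 6378137 × -0.055187378 = -351992.657 m.

x 4247300 m, y -352000 m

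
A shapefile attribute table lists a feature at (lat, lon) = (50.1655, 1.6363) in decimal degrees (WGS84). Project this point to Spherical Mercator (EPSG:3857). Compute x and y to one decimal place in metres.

x 182152.1 m, y 6474987.0 m

Web Mercator is spherical with R = a = 6378137 m.
x = R·λ = 6378137 × 0.028558823 = 182152.083 m.
y = R·ln tan(π/4 + φ/2) = 6378137 × 1.015184687 = 6474987.012 m.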